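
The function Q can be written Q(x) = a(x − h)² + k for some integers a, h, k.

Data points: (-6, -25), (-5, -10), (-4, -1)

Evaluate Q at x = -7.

First differences 15, 9; second difference -6 = 2a, so a = -3.
Expanding, the x-coefficient is −2ah = 6h; matching it to the data gives h = -3, and then k = 2.
So Q(x) = -3(x + 3)² + 2.
Q(-7) = -3·(-4)² + 2 = -46.

-46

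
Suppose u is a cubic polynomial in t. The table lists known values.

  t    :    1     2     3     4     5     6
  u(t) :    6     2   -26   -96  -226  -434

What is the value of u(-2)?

First differences: -4, -28, -70, -130, -208. Second differences: -24, -42, -60, -78. Third differences: -18, -18, -18.
Level-3 differences are constant, so u has degree 3.
Fitting a degree-3 polynomial gives u(t) = -3t³ + 6t² - t + 4.
Then u(-2) = 54.

54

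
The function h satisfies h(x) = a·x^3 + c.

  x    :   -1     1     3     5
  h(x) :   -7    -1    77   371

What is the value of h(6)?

From h(-1) = -7 and h(1) = -1: -1a + c = -7 and 1a + c = -1.
Subtracting: 2a = 6, so a = 3; then c = -7 − 3·(-1) = -4.
So h(x) = 3x³ − 4, and h(6) = 644.

644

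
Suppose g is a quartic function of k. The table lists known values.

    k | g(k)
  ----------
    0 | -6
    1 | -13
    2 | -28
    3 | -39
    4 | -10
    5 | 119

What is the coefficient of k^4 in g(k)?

1

Write g(k) = ak^4 + bk³ + ck² + dk + e; the 6 given values yield a linear system in the 5 coefficients.
Solving, g(k) = k^4 - 4k³ + k² - 5k - 6.
The coefficient of k^4 is 1.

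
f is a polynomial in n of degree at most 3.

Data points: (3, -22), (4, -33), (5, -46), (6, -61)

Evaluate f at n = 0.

-1

First differences: -11, -13, -15. Second differences: -2, -2.
Level-2 differences are constant, so f has degree 2.
Fitting a degree-2 polynomial gives f(n) = -n² - 4n - 1.
Then f(0) = -1.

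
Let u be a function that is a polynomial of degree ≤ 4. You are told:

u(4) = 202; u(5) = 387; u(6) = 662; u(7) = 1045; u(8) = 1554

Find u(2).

First differences: 185, 275, 383, 509. Second differences: 90, 108, 126. Third differences: 18, 18.
Level-3 differences are constant, so u has degree 3.
Fitting a degree-3 polynomial gives u(m) = 3m³ + 2m + 2.
Then u(2) = 30.

30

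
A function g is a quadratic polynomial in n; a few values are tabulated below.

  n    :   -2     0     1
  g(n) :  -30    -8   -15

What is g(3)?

-65

Write g(n) = an² + bn + c; the 3 given values yield a linear system in the 3 coefficients.
Solving, g(n) = -6n² - n - 8.
Then g(3) = -65.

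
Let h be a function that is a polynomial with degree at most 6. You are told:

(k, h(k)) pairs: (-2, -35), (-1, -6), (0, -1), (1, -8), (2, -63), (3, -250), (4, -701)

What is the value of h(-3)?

-148

First differences: 29, 5, -7, -55, -187, -451. Second differences: -24, -12, -48, -132, -264. Third differences: 12, -36, -84, -132. Fourth differences: -48, -48, -48.
Level-4 differences are constant, so h has degree 4.
Fitting a degree-4 polynomial gives h(k) = -2k^4 - 2k³ - 4k² + k - 1.
Then h(-3) = -148.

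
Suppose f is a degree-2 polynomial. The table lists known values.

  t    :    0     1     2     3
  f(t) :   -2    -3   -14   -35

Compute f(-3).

-59

Write f(t) = at² + bt + c; the 4 given values yield a linear system in the 3 coefficients.
Solving, f(t) = -5t² + 4t - 2.
Then f(-3) = -59.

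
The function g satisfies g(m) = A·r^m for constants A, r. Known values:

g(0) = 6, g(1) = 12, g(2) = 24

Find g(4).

Consecutive ratio: 12/6 = 2, and 24/12 = 2, so r = 2.
Then A·2^0 = 6 gives A = 6, and g(m) = 6·2^m.
g(4) = 6·2^4 = 96.

96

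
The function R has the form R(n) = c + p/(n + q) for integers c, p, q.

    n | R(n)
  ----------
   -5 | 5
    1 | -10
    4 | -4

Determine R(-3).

(R(n) − c)(n + q) = p for each data point; the three points give a linear system in c and q, then p follows.
Solving: c = 0, q = 1, p = -20, so R(n) = -20/(n + 1).
Then R(-3) = 0 − 20/(-2) = 10.

10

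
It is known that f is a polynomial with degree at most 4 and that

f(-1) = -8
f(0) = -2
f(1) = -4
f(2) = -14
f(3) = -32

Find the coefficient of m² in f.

-4

First differences: 6, -2, -10, -18. Second differences: -8, -8, -8.
Level-2 differences are constant, so f has degree 2.
Fitting a degree-2 polynomial gives f(m) = -4m² + 2m - 2.
The coefficient of m² is -4.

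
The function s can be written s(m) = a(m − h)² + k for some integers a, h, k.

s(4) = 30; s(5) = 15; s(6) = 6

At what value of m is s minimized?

7

First differences -15, -9; second difference 6 = 2a, so a = 3.
Expanding, the m-coefficient is −2ah = -6h; matching it to the data gives h = 7, and then k = 3.
So s(m) = 3(m − 7)² + 3.
Hence h = 7.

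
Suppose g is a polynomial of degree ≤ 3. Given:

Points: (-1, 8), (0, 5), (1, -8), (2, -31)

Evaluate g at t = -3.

-16

Write g(t) = at³ + bt² + ct + d; the 4 given values yield a linear system in the 4 coefficients.
Solving, the leading coefficient vanishes, and g(t) = -5t² - 8t + 5.
Then g(-3) = -16.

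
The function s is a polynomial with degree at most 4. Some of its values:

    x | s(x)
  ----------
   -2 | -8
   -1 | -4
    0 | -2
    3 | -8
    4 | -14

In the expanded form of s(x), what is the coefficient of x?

Write s(x) = ax^4 + bx³ + cx² + dx + e; the 5 given values yield a linear system in the 5 coefficients.
Solving, the top 2 coefficients vanish, and s(x) = -x² + x - 2.
The coefficient of x is 1.

1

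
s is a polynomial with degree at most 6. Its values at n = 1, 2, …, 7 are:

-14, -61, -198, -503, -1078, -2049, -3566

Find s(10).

Write s(n) = an^6 + bn^5 + cn^4 + dn³ + en² + pn + q; the 7 given values yield a linear system in the 7 coefficients.
Solving, the top 2 coefficients vanish, and s(n) = -n^4 - 3n³ - 2n² - 5n - 3.
Then s(10) = -13253.

-13253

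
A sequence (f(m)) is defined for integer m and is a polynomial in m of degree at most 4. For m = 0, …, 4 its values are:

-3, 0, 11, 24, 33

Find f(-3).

Write f(m) = am^4 + bm³ + cm² + dm + e; the 5 given values yield a linear system in the 5 coefficients.
Solving, the leading coefficient vanishes, and f(m) = -m³ + 7m² - 3m - 3.
Then f(-3) = 96.

96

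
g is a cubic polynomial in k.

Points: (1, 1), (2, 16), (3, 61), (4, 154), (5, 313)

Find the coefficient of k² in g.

-3

First differences: 15, 45, 93, 159. Second differences: 30, 48, 66. Third differences: 18, 18.
Level-3 differences are constant, so g has degree 3.
Fitting a degree-3 polynomial gives g(k) = 3k³ - 3k² + 3k - 2.
The coefficient of k² is -3.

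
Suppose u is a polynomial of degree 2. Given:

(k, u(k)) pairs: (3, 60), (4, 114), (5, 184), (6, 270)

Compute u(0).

-6

Write u(k) = ak² + bk + c; the 4 given values yield a linear system in the 3 coefficients.
Solving, u(k) = 8k² - 2k - 6.
Then u(0) = -6.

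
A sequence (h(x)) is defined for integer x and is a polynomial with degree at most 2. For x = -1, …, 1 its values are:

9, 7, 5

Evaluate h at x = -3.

13

First differences: -2, -2.
Level-1 differences are constant, so h has degree 1.
Fitting a degree-1 polynomial gives h(x) = -2x + 7.
Then h(-3) = 13.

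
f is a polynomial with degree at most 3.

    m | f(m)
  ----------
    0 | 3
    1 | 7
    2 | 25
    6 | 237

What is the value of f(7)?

325

Write f(m) = am³ + bm² + cm + d; the 4 given values yield a linear system in the 4 coefficients.
Solving, the leading coefficient vanishes, and f(m) = 7m² - 3m + 3.
Then f(7) = 325.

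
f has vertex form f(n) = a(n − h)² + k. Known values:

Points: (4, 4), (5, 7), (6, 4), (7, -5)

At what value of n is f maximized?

5

First differences 3, -3, -9; second difference -6 = 2a, so a = -3.
Expanding, the n-coefficient is −2ah = 6h; matching it to the data gives h = 5, and then k = 7.
So f(n) = -3(n − 5)² + 7.
Hence h = 5.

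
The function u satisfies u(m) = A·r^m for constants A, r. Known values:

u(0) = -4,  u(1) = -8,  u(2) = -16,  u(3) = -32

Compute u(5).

Consecutive ratio: -8/(-4) = 2, and -16/(-8) = 2, so r = 2.
Then A·2^0 = -4 gives A = -4, and u(m) = -4·2^m.
u(5) = -4·2^5 = -128.

-128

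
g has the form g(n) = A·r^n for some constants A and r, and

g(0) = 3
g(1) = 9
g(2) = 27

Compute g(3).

81

Consecutive ratio: 9/3 = 3, and 27/9 = 3, so r = 3.
Then A·3^0 = 3 gives A = 3, and g(n) = 3·3^n.
g(3) = 3·3^3 = 81.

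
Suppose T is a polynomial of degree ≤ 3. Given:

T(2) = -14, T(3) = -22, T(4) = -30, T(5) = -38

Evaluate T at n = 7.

First differences: -8, -8, -8.
Level-1 differences are constant, so T has degree 1.
Fitting a degree-1 polynomial gives T(n) = -8n + 2.
Then T(7) = -54.

-54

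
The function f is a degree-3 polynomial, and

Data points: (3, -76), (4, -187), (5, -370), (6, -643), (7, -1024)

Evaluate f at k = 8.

Write f(k) = ak³ + bk² + ck + d; the 5 given values yield a linear system in the 4 coefficients.
Solving, f(k) = -3k³ + 5.
Then f(8) = -1531.

-1531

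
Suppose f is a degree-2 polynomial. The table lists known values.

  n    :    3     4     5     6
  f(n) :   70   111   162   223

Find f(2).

39

First differences: 41, 51, 61. Second differences: 10, 10.
Level-2 differences are constant, so f has degree 2.
Fitting a degree-2 polynomial gives f(n) = 5n² + 6n + 7.
Then f(2) = 39.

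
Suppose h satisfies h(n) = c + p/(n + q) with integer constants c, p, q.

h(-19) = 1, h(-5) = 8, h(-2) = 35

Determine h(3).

(h(n) − c)(n + q) = p for each data point; the three points give a linear system in c and q, then p follows.
Solving: c = -1, q = 1, p = -36, so h(n) = -1 − 36/(n + 1).
Then h(3) = -1 − 36/4 = -10.

-10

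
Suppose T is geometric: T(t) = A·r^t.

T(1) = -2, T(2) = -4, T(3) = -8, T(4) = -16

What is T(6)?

-64

Consecutive ratio: -4/(-2) = 2, and -8/(-4) = 2, so r = 2.
Then A·2^1 = -2 gives A = -1, and T(t) = -1·2^t.
T(6) = -1·2^6 = -64.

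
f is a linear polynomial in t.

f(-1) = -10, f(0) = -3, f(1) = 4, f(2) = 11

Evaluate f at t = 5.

32

First differences: 7, 7, 7.
Level-1 differences are constant, so f has degree 1.
Fitting a degree-1 polynomial gives f(t) = 7t - 3.
Then f(5) = 32.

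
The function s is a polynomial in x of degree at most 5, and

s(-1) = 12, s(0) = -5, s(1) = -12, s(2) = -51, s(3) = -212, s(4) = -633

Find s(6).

-3047

First differences: -17, -7, -39, -161, -421. Second differences: 10, -32, -122, -260. Third differences: -42, -90, -138. Fourth differences: -48, -48.
Level-4 differences are constant, so s has degree 4.
Fitting a degree-4 polynomial gives s(x) = -2x^4 - 3x³ + 7x² - 9x - 5.
Then s(6) = -3047.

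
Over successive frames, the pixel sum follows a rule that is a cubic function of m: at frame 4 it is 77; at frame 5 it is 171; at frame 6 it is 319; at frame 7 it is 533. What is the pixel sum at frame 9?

1207

Write the value at m as f(m).
Write f(m) = am³ + bm² + cm + d; the 4 given values yield a linear system in the 4 coefficients.
Solving, f(m) = 2m³ - 3m² - m + 1.
Then f(9) = 1207.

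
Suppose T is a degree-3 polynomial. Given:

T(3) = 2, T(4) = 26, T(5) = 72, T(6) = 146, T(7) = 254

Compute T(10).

842

Write T(t) = at³ + bt² + ct + d; the 5 given values yield a linear system in the 4 coefficients.
Solving, T(t) = t³ - t² - 6t + 2.
Then T(10) = 842.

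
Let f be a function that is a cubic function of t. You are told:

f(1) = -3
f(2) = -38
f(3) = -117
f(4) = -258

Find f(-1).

Write f(t) = at³ + bt² + ct + d; the 4 given values yield a linear system in the 4 coefficients.
Solving, f(t) = -3t³ - 4t² - 2t + 6.
Then f(-1) = 7.

7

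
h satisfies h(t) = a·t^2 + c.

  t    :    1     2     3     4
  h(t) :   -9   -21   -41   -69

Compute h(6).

From h(1) = -9 and h(2) = -21: 1a + c = -9 and 4a + c = -21.
Subtracting: 3a = -12, so a = -4; then c = -9 − (-4)·1 = -5.
So h(t) = -4t² − 5, and h(6) = -149.

-149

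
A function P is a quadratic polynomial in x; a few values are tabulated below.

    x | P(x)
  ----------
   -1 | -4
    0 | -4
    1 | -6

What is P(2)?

Write P(x) = ax² + bx + c; the 3 given values yield a linear system in the 3 coefficients.
Solving, P(x) = -x² - x - 4.
Then P(2) = -10.

-10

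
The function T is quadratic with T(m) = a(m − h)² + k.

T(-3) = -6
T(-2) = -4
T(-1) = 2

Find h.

-3

First differences 2, 6; second difference 4 = 2a, so a = 2.
Expanding, the m-coefficient is −2ah = -4h; matching it to the data gives h = -3, and then k = -6.
So T(m) = 2(m + 3)² − 6.
Hence h = -3.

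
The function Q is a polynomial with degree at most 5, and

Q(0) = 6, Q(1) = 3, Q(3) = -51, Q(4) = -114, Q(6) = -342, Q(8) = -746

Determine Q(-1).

1

Write Q(t) = at^5 + bt^4 + ct³ + dt² + et + p; the 6 given values yield a linear system in the 6 coefficients.
Solving, the top 2 coefficients vanish, and Q(t) = -t³ - 4t² + 2t + 6.
Then Q(-1) = 1.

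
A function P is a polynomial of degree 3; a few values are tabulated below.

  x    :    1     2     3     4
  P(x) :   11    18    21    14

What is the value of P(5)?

-9

Write P(x) = ax³ + bx² + cx + d; the 4 given values yield a linear system in the 4 coefficients.
Solving, P(x) = -x³ + 4x² + 2x + 6.
Then P(5) = -9.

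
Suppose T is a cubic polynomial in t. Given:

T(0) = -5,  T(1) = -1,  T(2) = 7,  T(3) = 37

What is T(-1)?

Write T(t) = at³ + bt² + ct + d; the 4 given values yield a linear system in the 4 coefficients.
Solving, T(t) = 3t³ - 7t² + 8t - 5.
Then T(-1) = -23.

-23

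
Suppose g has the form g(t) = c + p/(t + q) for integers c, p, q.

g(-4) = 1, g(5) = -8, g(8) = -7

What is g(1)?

(g(t) − c)(t + q) = p for each data point; the three points give a linear system in c and q, then p follows.
Solving: c = -5, q = 1, p = -18, so g(t) = -5 − 18/(t + 1).
Then g(1) = -5 − 18/2 = -14.

-14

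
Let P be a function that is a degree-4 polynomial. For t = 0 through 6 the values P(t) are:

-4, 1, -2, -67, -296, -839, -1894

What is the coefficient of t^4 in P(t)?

First differences: 5, -3, -65, -229, -543, -1055. Second differences: -8, -62, -164, -314, -512. Third differences: -54, -102, -150, -198. Fourth differences: -48, -48, -48.
Level-4 differences are constant, so P has degree 4.
Fitting a degree-4 polynomial gives P(t) = -2t^4 + 3t³ + t² + 3t - 4.
The coefficient of t^4 is -2.

-2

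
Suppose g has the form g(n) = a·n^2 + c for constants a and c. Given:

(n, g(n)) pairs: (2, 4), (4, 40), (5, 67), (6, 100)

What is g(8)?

From g(2) = 4 and g(4) = 40: 4a + c = 4 and 16a + c = 40.
Subtracting: 12a = 36, so a = 3; then c = 4 − 3·4 = -8.
So g(n) = 3n² − 8, and g(8) = 184.

184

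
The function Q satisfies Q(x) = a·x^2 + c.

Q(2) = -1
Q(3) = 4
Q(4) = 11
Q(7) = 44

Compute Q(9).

76

From Q(2) = -1 and Q(3) = 4: 4a + c = -1 and 9a + c = 4.
Subtracting: 5a = 5, so a = 1; then c = -1 − 1·4 = -5.
So Q(x) = 1x² − 5, and Q(9) = 76.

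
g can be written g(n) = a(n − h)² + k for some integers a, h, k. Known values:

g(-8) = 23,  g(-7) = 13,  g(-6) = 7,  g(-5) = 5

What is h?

First differences -10, -6, -2; second difference 4 = 2a, so a = 2.
Expanding, the n-coefficient is −2ah = -4h; matching it to the data gives h = -5, and then k = 5.
So g(n) = 2(n + 5)² + 5.
Hence h = -5.

-5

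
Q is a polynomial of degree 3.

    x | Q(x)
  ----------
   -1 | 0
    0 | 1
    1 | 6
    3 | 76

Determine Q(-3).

Write Q(x) = ax³ + bx² + cx + d; the 4 given values yield a linear system in the 4 coefficients.
Solving, Q(x) = 2x³ + 2x² + x + 1.
Then Q(-3) = -38.

-38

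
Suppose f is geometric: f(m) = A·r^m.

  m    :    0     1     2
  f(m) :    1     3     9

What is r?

Consecutive ratio: 3/1 = 3, and 9/3 = 3, so r = 3.
Then A·3^0 = 1 gives A = 1, and f(m) = 1·3^m.

3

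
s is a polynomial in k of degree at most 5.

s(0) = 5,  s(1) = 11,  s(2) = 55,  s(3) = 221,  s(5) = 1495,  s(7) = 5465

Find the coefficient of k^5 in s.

Write s(k) = ak^5 + bk^4 + ck³ + dk² + ek + p; the 6 given values yield a linear system in the 6 coefficients.
Solving, the leading coefficient vanishes, and s(k) = 2k^4 + 2k³ - k² + 3k + 5.
The coefficient of k^5 is 0.

0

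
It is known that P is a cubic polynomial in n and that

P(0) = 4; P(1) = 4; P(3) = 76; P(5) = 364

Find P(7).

1012

Write P(n) = an³ + bn² + cn + d; the 4 given values yield a linear system in the 4 coefficients.
Solving, P(n) = 3n³ - 3n + 4.
Then P(7) = 1012.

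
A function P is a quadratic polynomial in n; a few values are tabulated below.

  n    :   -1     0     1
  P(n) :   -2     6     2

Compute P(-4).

Write P(n) = an² + bn + c; the 3 given values yield a linear system in the 3 coefficients.
Solving, P(n) = -6n² + 2n + 6.
Then P(-4) = -98.

-98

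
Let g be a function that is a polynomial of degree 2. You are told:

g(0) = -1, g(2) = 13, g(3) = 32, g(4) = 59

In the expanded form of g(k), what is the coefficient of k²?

4

Write g(k) = ak² + bk + c; the 4 given values yield a linear system in the 3 coefficients.
Solving, g(k) = 4k² - k - 1.
The coefficient of k² is 4.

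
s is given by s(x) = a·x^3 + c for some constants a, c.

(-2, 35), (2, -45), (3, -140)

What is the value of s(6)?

-1085

From s(-2) = 35 and s(2) = -45: -8a + c = 35 and 8a + c = -45.
Subtracting: 16a = -80, so a = -5; then c = 35 − (-5)·(-8) = -5.
So s(x) = -5x³ − 5, and s(6) = -1085.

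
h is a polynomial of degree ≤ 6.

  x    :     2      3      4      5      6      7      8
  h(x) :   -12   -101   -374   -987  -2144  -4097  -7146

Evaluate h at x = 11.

First differences: -89, -273, -613, -1157, -1953, -3049. Second differences: -184, -340, -544, -796, -1096. Third differences: -156, -204, -252, -300. Fourth differences: -48, -48, -48.
Level-4 differences are constant, so h has degree 4.
Fitting a degree-4 polynomial gives h(x) = -2x^4 + 2x³ + 3x - 2.
Then h(11) = -26589.

-26589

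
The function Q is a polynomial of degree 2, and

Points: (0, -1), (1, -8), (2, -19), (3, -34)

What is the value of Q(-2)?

Write Q(m) = am² + bm + c; the 4 given values yield a linear system in the 3 coefficients.
Solving, Q(m) = -2m² - 5m - 1.
Then Q(-2) = 1.

1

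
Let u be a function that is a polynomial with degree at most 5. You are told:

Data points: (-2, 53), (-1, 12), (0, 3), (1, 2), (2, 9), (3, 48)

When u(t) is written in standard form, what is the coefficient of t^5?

First differences: -41, -9, -1, 7, 39. Second differences: 32, 8, 8, 32. Third differences: -24, 0, 24. Fourth differences: 24, 24.
Level-4 differences are constant, so u has degree 4.
Fitting a degree-4 polynomial gives u(t) = t^4 - 2t³ + 3t² - 3t + 3.
The coefficient of t^5 is 0.

0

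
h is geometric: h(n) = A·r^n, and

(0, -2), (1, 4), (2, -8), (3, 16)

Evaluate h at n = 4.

Consecutive ratio: 4/(-2) = -2, and -8/4 = -2, so r = -2.
Then A·(-2)^0 = -2 gives A = -2, and h(n) = -2·(-2)^n.
h(4) = -2·(-2)^4 = -32.

-32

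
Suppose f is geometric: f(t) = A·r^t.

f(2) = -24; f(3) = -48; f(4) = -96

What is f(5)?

-192

Consecutive ratio: -48/(-24) = 2, and -96/(-48) = 2, so r = 2.
Then A·2^2 = -24 gives A = -6, and f(t) = -6·2^t.
f(5) = -6·2^5 = -192.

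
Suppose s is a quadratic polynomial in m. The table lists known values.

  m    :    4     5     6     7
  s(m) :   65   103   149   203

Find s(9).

First differences: 38, 46, 54. Second differences: 8, 8.
Level-2 differences are constant, so s has degree 2.
Fitting a degree-2 polynomial gives s(m) = 4m² + 2m - 7.
Then s(9) = 335.

335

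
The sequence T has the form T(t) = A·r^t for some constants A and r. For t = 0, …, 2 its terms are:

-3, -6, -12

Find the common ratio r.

Consecutive ratio: -6/(-3) = 2, and -12/(-6) = 2, so r = 2.
Then A·2^0 = -3 gives A = -3, and T(t) = -3·2^t.

2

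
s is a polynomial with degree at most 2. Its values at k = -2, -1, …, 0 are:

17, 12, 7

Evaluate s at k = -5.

32

Write s(k) = ak² + bk + c; the 3 given values yield a linear system in the 3 coefficients.
Solving, the leading coefficient vanishes, and s(k) = -5k + 7.
Then s(-5) = 32.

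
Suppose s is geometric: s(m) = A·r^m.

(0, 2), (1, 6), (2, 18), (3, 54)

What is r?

Consecutive ratio: 6/2 = 3, and 18/6 = 3, so r = 3.
Then A·3^0 = 2 gives A = 2, and s(m) = 2·3^m.

3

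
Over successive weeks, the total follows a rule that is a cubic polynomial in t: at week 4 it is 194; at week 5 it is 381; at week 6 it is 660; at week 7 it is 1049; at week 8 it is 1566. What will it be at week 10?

Write the value at t as h(t).
Write h(t) = at³ + bt² + ct + d; the 5 given values yield a linear system in the 4 coefficients.
Solving, h(t) = 3t³ + t² - 5t + 6.
Then h(10) = 3056.

3056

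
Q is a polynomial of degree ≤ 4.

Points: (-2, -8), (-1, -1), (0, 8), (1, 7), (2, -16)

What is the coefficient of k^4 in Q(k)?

0

First differences: 7, 9, -1, -23. Second differences: 2, -10, -22. Third differences: -12, -12.
Level-3 differences are constant, so Q has degree 3.
Fitting a degree-3 polynomial gives Q(k) = -2k³ - 5k² + 6k + 8.
The coefficient of k^4 is 0.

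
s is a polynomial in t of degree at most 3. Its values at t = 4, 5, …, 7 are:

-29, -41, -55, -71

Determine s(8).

Write s(t) = at³ + bt² + ct + d; the 4 given values yield a linear system in the 4 coefficients.
Solving, the leading coefficient vanishes, and s(t) = -t² - 3t - 1.
Then s(8) = -89.

-89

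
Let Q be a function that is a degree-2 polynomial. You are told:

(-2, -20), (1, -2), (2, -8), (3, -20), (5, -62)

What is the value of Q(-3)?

-38

Write Q(k) = ak² + bk + c; the 5 given values yield a linear system in the 3 coefficients.
Solving, Q(k) = -3k² + 3k - 2.
Then Q(-3) = -38.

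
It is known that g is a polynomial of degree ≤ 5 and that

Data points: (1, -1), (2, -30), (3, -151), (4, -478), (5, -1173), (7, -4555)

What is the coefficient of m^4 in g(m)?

-2

Write g(m) = am^5 + bm^4 + cm³ + dm² + em + p; the 6 given values yield a linear system in the 6 coefficients.
Solving, the leading coefficient vanishes, and g(m) = -2m^4 + m³ - 2m² + 2.
The coefficient of m^4 is -2.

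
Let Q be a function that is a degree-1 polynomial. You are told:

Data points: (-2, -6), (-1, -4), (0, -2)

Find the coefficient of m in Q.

2

First differences: 2, 2.
Level-1 differences are constant, so Q has degree 1.
Fitting a degree-1 polynomial gives Q(m) = 2m - 2.
The coefficient of m is 2.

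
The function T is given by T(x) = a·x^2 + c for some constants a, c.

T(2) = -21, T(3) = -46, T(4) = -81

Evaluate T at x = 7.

From T(2) = -21 and T(3) = -46: 4a + c = -21 and 9a + c = -46.
Subtracting: 5a = -25, so a = -5; then c = -21 − (-5)·4 = -1.
So T(x) = -5x² − 1, and T(7) = -246.

-246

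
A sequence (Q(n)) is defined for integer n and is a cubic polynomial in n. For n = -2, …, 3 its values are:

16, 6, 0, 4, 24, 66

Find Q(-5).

First differences: -10, -6, 4, 20, 42. Second differences: 4, 10, 16, 22. Third differences: 6, 6, 6.
Level-3 differences are constant, so Q has degree 3.
Fitting a degree-3 polynomial gives Q(n) = n³ + 5n² - 2n.
Then Q(-5) = 10.

10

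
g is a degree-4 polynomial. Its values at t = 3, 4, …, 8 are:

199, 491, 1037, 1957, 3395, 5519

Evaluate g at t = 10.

12617

Write g(t) = at^4 + bt³ + ct² + dt + e; the 6 given values yield a linear system in the 5 coefficients.
Solving, g(t) = t^4 + 2t³ + 6t² + t + 7.
Then g(10) = 12617.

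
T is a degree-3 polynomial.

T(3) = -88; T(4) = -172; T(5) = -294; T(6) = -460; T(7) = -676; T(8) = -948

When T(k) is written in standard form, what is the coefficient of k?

2

First differences: -84, -122, -166, -216, -272. Second differences: -38, -44, -50, -56. Third differences: -6, -6, -6.
Level-3 differences are constant, so T has degree 3.
Fitting a degree-3 polynomial gives T(k) = -k³ - 7k² + 2k - 4.
The coefficient of k is 2.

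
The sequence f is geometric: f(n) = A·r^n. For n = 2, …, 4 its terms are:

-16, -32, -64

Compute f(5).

Consecutive ratio: -32/(-16) = 2, and -64/(-32) = 2, so r = 2.
Then A·2^2 = -16 gives A = -4, and f(n) = -4·2^n.
f(5) = -4·2^5 = -128.

-128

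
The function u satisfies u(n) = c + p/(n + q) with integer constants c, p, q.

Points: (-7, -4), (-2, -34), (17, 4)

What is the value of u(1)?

20

(u(n) − c)(n + q) = p for each data point; the three points give a linear system in c and q, then p follows.
Solving: c = 2, q = 1, p = 36, so u(n) = 2 + 36/(n + 1).
Then u(1) = 2 + 36/2 = 20.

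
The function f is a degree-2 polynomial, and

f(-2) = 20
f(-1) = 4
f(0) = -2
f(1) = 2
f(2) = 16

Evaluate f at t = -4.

Write f(t) = at² + bt + c; the 5 given values yield a linear system in the 3 coefficients.
Solving, f(t) = 5t² - t - 2.
Then f(-4) = 82.

82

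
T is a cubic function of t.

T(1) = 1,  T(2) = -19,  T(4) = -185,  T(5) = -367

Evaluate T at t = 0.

3

Write T(t) = at³ + bt² + ct + d; the 4 given values yield a linear system in the 4 coefficients.
Solving, T(t) = -3t³ + t + 3.
Then T(0) = 3.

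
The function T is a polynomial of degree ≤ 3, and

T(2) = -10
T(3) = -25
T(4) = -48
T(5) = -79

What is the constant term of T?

-4

First differences: -15, -23, -31. Second differences: -8, -8.
Level-2 differences are constant, so T has degree 2.
Fitting a degree-2 polynomial gives T(n) = -4n² + 5n - 4.
The constant term is T(0) = -4.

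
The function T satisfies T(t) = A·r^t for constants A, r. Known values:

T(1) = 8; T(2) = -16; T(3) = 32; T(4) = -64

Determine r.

Consecutive ratio: -16/8 = -2, and 32/(-16) = -2, so r = -2.
Then A·(-2)^1 = 8 gives A = -4, and T(t) = -4·(-2)^t.

-2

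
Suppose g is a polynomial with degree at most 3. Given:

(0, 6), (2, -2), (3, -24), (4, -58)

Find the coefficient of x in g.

8

Write g(x) = ax³ + bx² + cx + d; the 4 given values yield a linear system in the 4 coefficients.
Solving, the leading coefficient vanishes, and g(x) = -6x² + 8x + 6.
The coefficient of x is 8.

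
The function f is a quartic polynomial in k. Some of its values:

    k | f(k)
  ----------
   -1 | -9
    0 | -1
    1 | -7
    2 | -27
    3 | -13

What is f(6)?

1433

Write f(k) = ak^4 + bk³ + ck² + dk + e; the 5 given values yield a linear system in the 5 coefficients.
Solving, f(k) = 2k^4 - 4k³ - 9k² + 5k - 1.
Then f(6) = 1433.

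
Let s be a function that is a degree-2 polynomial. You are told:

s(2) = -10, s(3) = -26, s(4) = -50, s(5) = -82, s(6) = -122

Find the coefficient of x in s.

4

First differences: -16, -24, -32, -40. Second differences: -8, -8, -8.
Level-2 differences are constant, so s has degree 2.
Fitting a degree-2 polynomial gives s(x) = -4x² + 4x - 2.
The coefficient of x is 4.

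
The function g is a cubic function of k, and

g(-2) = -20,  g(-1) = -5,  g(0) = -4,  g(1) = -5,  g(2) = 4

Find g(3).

35

First differences: 15, 1, -1, 9. Second differences: -14, -2, 10. Third differences: 12, 12.
Level-3 differences are constant, so g has degree 3.
Extending the table by one column gives the next first difference 31, so g(3) = 4 + 31 = 35.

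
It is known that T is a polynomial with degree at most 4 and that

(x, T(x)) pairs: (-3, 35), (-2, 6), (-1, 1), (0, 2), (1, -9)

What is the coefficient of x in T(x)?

Write T(x) = ax^4 + bx³ + cx² + dx + e; the 5 given values yield a linear system in the 5 coefficients.
Solving, the leading coefficient vanishes, and T(x) = -3x³ - 6x² - 2x + 2.
The coefficient of x is -2.

-2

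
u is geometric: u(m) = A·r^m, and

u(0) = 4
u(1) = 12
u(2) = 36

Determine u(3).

108

Consecutive ratio: 12/4 = 3, and 36/12 = 3, so r = 3.
Then A·3^0 = 4 gives A = 4, and u(m) = 4·3^m.
u(3) = 4·3^3 = 108.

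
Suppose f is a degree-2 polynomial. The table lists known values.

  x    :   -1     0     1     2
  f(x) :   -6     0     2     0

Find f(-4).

First differences: 6, 2, -2. Second differences: -4, -4.
Level-2 differences are constant, so f has degree 2.
Fitting a degree-2 polynomial gives f(x) = -2x² + 4x.
Then f(-4) = -48.

-48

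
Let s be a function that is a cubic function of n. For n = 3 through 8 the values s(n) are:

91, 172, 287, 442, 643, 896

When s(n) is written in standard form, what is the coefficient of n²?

5

First differences: 81, 115, 155, 201, 253. Second differences: 34, 40, 46, 52. Third differences: 6, 6, 6.
Level-3 differences are constant, so s has degree 3.
Fitting a degree-3 polynomial gives s(n) = n³ + 5n² + 9n - 8.
The coefficient of n² is 5.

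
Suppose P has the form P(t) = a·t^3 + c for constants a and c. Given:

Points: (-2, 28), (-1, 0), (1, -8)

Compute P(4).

From P(-2) = 28 and P(-1) = 0: -8a + c = 28 and -1a + c = 0.
Subtracting: 7a = -28, so a = -4; then c = 28 − (-4)·(-8) = -4.
So P(t) = -4t³ − 4, and P(4) = -260.

-260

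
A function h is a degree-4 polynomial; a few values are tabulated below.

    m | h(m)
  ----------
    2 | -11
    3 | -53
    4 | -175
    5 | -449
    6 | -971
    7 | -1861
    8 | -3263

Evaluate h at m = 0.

1

First differences: -42, -122, -274, -522, -890, -1402. Second differences: -80, -152, -248, -368, -512. Third differences: -72, -96, -120, -144. Fourth differences: -24, -24, -24.
Level-4 differences are constant, so h has degree 4.
Fitting a degree-4 polynomial gives h(m) = -m^4 + 2m³ - 3m² + 1.
Then h(0) = 1.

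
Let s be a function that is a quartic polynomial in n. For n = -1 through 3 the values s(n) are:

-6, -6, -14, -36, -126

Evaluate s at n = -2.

Write s(n) = an^4 + bn³ + cn² + dn + e; the 5 given values yield a linear system in the 5 coefficients.
Solving, s(n) = -2n^4 + 3n³ - 2n² - 7n - 6.
Then s(-2) = -56.

-56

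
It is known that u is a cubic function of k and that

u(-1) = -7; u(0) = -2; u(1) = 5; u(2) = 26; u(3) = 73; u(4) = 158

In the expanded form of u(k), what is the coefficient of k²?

1

First differences: 5, 7, 21, 47, 85. Second differences: 2, 14, 26, 38. Third differences: 12, 12, 12.
Level-3 differences are constant, so u has degree 3.
Fitting a degree-3 polynomial gives u(k) = 2k³ + k² + 4k - 2.
The coefficient of k² is 1.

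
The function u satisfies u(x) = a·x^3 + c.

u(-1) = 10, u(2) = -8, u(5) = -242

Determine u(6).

From u(-1) = 10 and u(2) = -8: -1a + c = 10 and 8a + c = -8.
Subtracting: 9a = -18, so a = -2; then c = 10 − (-2)·(-1) = 8.
So u(x) = -2x³ + 8, and u(6) = -424.

-424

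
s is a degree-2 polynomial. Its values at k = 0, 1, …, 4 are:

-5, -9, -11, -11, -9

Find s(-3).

First differences: -4, -2, 0, 2. Second differences: 2, 2, 2.
Level-2 differences are constant, so s has degree 2.
Fitting a degree-2 polynomial gives s(k) = k² - 5k - 5.
Then s(-3) = 19.

19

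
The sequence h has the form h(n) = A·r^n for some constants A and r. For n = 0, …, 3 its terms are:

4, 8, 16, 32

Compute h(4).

Consecutive ratio: 8/4 = 2, and 16/8 = 2, so r = 2.
Then A·2^0 = 4 gives A = 4, and h(n) = 4·2^n.
h(4) = 4·2^4 = 64.

64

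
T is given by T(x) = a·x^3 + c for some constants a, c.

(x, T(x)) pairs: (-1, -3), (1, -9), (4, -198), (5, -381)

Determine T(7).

-1035

From T(-1) = -3 and T(1) = -9: -1a + c = -3 and 1a + c = -9.
Subtracting: 2a = -6, so a = -3; then c = -3 − (-3)·(-1) = -6.
So T(x) = -3x³ − 6, and T(7) = -1035.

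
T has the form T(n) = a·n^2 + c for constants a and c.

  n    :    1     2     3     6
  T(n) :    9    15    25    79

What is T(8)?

135

From T(1) = 9 and T(2) = 15: 1a + c = 9 and 4a + c = 15.
Subtracting: 3a = 6, so a = 2; then c = 9 − 2·1 = 7.
So T(n) = 2n² + 7, and T(8) = 135.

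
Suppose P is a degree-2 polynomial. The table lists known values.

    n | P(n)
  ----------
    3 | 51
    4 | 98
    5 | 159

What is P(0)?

-6

Write P(n) = an² + bn + c; the 3 given values yield a linear system in the 3 coefficients.
Solving, P(n) = 7n² - 2n - 6.
The constant term is P(0) = -6.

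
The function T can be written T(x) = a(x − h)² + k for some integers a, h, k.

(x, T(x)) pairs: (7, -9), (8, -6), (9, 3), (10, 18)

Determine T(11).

39

First differences 3, 9, 15; second difference 6 = 2a, so a = 3.
Expanding, the x-coefficient is −2ah = -6h; matching it to the data gives h = 7, and then k = -9.
So T(x) = 3(x − 7)² − 9.
T(11) = 3·4² − 9 = 39.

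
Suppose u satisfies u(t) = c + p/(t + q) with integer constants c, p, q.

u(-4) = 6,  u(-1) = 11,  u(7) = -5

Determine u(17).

-1

(u(t) − c)(t + q) = p for each data point; the three points give a linear system in c and q, then p follows.
Solving: c = 1, q = -2, p = -30, so u(t) = 1 − 30/(t − 2).
Then u(17) = 1 − 30/15 = -1.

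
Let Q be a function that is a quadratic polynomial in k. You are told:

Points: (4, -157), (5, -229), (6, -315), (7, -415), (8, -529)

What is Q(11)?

First differences: -72, -86, -100, -114. Second differences: -14, -14, -14.
Level-2 differences are constant, so Q has degree 2.
Fitting a degree-2 polynomial gives Q(k) = -7k² - 9k - 9.
Then Q(11) = -955.

-955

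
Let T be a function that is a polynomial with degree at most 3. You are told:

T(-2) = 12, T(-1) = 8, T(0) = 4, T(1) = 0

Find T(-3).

16

Write T(t) = at³ + bt² + ct + d; the 4 given values yield a linear system in the 4 coefficients.
Solving, the top 2 coefficients vanish, and T(t) = -4t + 4.
Then T(-3) = 16.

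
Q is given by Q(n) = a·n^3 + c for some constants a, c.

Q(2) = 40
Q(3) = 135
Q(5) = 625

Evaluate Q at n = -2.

-40

From Q(2) = 40 and Q(3) = 135: 8a + c = 40 and 27a + c = 135.
Subtracting: 19a = 95, so a = 5; then c = 40 − 5·8 = 0.
So Q(n) = 5n³ + 0, and Q(-2) = -40.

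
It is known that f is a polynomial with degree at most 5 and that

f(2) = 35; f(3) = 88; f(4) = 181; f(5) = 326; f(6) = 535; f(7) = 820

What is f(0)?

First differences: 53, 93, 145, 209, 285. Second differences: 40, 52, 64, 76. Third differences: 12, 12, 12.
Level-3 differences are constant, so f has degree 3.
Fitting a degree-3 polynomial gives f(t) = 2t³ + 2t² + 5t + 1.
The constant term is f(0) = 1.

1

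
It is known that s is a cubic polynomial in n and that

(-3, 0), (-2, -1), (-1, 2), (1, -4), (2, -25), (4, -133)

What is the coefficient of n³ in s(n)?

-1

Write s(n) = an³ + bn² + cn + d; the 6 given values yield a linear system in the 4 coefficients.
Solving, s(n) = -n³ - 4n² - 2n + 3.
The coefficient of n³ is -1.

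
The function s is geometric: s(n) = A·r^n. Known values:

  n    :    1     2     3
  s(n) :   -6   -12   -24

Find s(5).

Consecutive ratio: -12/(-6) = 2, and -24/(-12) = 2, so r = 2.
Then A·2^1 = -6 gives A = -3, and s(n) = -3·2^n.
s(5) = -3·2^5 = -96.

-96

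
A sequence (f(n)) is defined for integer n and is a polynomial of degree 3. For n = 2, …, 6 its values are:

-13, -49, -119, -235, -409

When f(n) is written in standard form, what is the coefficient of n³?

Write f(n) = an³ + bn² + cn + d; the 5 given values yield a linear system in the 4 coefficients.
Solving, f(n) = -2n³ + n² - 3n + 5.
The coefficient of n³ is -2.

-2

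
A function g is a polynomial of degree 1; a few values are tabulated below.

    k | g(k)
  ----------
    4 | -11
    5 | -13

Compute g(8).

Write g(k) = ak + b; the 2 given values yield a linear system in the 2 coefficients.
Solving, g(k) = -2k - 3.
Then g(8) = -19.

-19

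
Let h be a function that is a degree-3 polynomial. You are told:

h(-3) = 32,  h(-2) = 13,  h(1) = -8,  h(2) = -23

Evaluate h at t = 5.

Write h(t) = at³ + bt² + ct + d; the 4 given values yield a linear system in the 4 coefficients.
Solving, h(t) = -t³ - t² - 5t - 1.
Then h(5) = -176.

-176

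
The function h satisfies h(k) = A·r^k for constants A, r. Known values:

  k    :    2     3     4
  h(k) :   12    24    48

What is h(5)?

Consecutive ratio: 24/12 = 2, and 48/24 = 2, so r = 2.
Then A·2^2 = 12 gives A = 3, and h(k) = 3·2^k.
h(5) = 3·2^5 = 96.

96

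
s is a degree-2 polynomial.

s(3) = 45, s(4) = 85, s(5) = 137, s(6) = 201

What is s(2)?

17

First differences: 40, 52, 64. Second differences: 12, 12.
Level-2 differences are constant, so s has degree 2.
Fitting a degree-2 polynomial gives s(n) = 6n² - 2n - 3.
Then s(2) = 17.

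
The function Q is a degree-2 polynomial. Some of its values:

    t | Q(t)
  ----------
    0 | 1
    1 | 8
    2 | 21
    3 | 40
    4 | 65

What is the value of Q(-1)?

First differences: 7, 13, 19, 25. Second differences: 6, 6, 6.
Level-2 differences are constant, so Q has degree 2.
Fitting a degree-2 polynomial gives Q(t) = 3t² + 4t + 1.
Then Q(-1) = 0.

0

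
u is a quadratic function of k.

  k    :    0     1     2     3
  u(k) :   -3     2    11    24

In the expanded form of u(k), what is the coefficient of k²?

First differences: 5, 9, 13. Second differences: 4, 4.
Level-2 differences are constant, so u has degree 2.
Fitting a degree-2 polynomial gives u(k) = 2k² + 3k - 3.
The coefficient of k² is 2.

2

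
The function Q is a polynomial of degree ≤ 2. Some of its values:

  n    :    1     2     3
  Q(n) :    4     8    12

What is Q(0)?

Write Q(n) = an² + bn + c; the 3 given values yield a linear system in the 3 coefficients.
Solving, the leading coefficient vanishes, and Q(n) = 4n.
The constant term is Q(0) = 0.

0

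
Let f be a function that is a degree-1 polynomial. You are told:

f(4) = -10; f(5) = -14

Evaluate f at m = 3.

-6

Write f(m) = am + b; the 2 given values yield a linear system in the 2 coefficients.
Solving, f(m) = -4m + 6.
Then f(3) = -6.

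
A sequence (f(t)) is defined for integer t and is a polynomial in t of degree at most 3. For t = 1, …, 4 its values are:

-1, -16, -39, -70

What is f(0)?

First differences: -15, -23, -31. Second differences: -8, -8.
Level-2 differences are constant, so f has degree 2.
Fitting a degree-2 polynomial gives f(t) = -4t² - 3t + 6.
Then f(0) = 6.

6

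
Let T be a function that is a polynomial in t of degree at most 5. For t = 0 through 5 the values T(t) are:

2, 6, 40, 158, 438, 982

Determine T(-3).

First differences: 4, 34, 118, 280, 544. Second differences: 30, 84, 162, 264. Third differences: 54, 78, 102. Fourth differences: 24, 24.
Level-4 differences are constant, so T has degree 4.
Fitting a degree-4 polynomial gives T(t) = t^4 + 3t³ - t² + t + 2.
Then T(-3) = -10.

-10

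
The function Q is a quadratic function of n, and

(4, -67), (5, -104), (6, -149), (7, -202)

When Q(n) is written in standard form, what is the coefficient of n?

First differences: -37, -45, -53. Second differences: -8, -8.
Level-2 differences are constant, so Q has degree 2.
Fitting a degree-2 polynomial gives Q(n) = -4n² - n + 1.
The coefficient of n is -1.

-1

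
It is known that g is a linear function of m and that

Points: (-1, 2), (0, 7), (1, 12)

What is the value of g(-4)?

First differences: 5, 5.
Level-1 differences are constant, so g has degree 1.
Fitting a degree-1 polynomial gives g(m) = 5m + 7.
Then g(-4) = -13.

-13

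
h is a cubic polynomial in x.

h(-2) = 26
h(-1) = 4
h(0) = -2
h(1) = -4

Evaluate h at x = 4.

Write h(x) = ax³ + bx² + cx + d; the 4 given values yield a linear system in the 4 coefficients.
Solving, h(x) = -2x³ + 2x² - 2x - 2.
Then h(4) = -106.

-106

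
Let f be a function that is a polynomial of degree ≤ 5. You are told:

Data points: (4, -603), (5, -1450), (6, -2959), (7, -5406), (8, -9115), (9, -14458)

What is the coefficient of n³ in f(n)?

-2

First differences: -847, -1509, -2447, -3709, -5343. Second differences: -662, -938, -1262, -1634. Third differences: -276, -324, -372. Fourth differences: -48, -48.
Level-4 differences are constant, so f has degree 4.
Fitting a degree-4 polynomial gives f(n) = -2n^4 - 2n³ + n² + 4n + 5.
The coefficient of n³ is -2.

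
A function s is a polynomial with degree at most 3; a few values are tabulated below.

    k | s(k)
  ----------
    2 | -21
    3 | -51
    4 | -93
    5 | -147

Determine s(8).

-381

First differences: -30, -42, -54. Second differences: -12, -12.
Level-2 differences are constant, so s has degree 2.
Fitting a degree-2 polynomial gives s(k) = -6k² + 3.
Then s(8) = -381.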